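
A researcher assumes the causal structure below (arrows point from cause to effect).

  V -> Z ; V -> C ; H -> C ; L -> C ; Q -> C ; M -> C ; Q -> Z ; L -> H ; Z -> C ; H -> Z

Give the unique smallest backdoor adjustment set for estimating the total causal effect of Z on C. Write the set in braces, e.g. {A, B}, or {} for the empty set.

Variables eligible for adjustment (non-descendants of Z, excluding Z and C): {H, L, M, Q, V}.
Backdoor paths from Z to C:
  P1: Z <- Q -> C
  P2: Z <- H <- L -> C
  P3: Z <- H -> C
  P4: Z <- V -> C
The empty set is not sufficient: P1 (Z <- Q -> C) has no collider blocking it and no conditioned non-collider, so it is open.
Try {H, Q, V}:
  P1: blocked at fork node Q ∈ conditioning set.
  P2: blocked at chain node H ∈ conditioning set.
  P3: blocked at fork node H ∈ conditioning set.
  P4: blocked at fork node V ∈ conditioning set.
{H, Q, V} contains no descendant of Z and blocks every backdoor path.
Every element of {H, Q, V} is needed (dropping H leaves P2 open; dropping Q leaves P1 open; dropping V leaves P4 open), so no proper subset is valid.
Among all size-3 subsets of the eligible variables, only {H, Q, V} blocks every backdoor path, so it is the unique smallest valid adjustment set.

{H, Q, V}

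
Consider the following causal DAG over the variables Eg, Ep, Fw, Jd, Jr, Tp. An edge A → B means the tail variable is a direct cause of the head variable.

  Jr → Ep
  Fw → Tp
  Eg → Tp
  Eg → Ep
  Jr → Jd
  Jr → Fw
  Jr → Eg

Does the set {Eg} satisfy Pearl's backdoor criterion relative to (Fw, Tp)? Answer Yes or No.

Backdoor paths from Fw to Tp (paths whose first edge points into Fw):
  P1: Fw <- Jr -> Eg -> Tp
  P2: Fw <- Jr -> Ep <- Eg -> Tp
Condition 1 (no descendant of Fw in the set): holds — descendants of Fw are {Tp}; none are in {Eg}.
Condition 2 (every backdoor path blocked by {Eg}):
  P1: blocked at chain node Eg ∈ conditioning set.
  P2: blocked at collider Ep (neither it nor any descendant is in the conditioning set).
{Eg} satisfies the backdoor criterion.

Yes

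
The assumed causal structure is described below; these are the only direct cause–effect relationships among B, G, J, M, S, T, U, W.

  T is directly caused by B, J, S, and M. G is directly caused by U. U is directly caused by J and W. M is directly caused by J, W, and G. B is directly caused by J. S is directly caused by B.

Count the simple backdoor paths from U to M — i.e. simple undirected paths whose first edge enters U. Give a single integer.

5

A backdoor path from U to M is any simple undirected path whose first edge points into U (i.e. leaves U via a parent).
Parents of U: {J, W}.
Enumerating:
  P1: U <- J -> B -> S -> T <- M
  P2: U <- J -> B -> T <- M
  P3: U <- J -> M
  P4: U <- J -> T <- M
  P5: U <- W -> M
That exhausts the simple backdoor paths. Count: 5.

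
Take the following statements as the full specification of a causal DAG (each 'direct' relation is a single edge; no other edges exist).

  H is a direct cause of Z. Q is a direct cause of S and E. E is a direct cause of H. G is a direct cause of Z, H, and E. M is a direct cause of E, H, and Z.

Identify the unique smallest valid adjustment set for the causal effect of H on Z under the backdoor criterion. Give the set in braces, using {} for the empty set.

Variables eligible for adjustment (non-descendants of H, excluding H and Z): {E, G, M, Q, S}.
Backdoor paths from H to Z:
  P1: H <- M -> E <- G -> Z
  P2: H <- M -> Z
  P3: H <- G -> E <- M -> Z
  P4: H <- G -> Z
  P5: H <- E <- M -> Z
  P6: H <- E <- G -> Z
The empty set is not sufficient: P2 (H <- M -> Z) has no collider blocking it and no conditioned non-collider, so it is open.
Try {G, M}:
  P1: blocked at fork node M ∈ conditioning set.
  P2: blocked at fork node M ∈ conditioning set.
  P3: blocked at fork node G ∈ conditioning set.
  P4: blocked at fork node G ∈ conditioning set.
  P5: blocked at fork node M ∈ conditioning set.
  P6: blocked at fork node G ∈ conditioning set.
{G, M} contains no descendant of H and blocks every backdoor path.
Every element of {G, M} is needed (dropping G leaves P4 open; dropping M leaves P2 open), so no proper subset is valid.
Among all size-2 subsets of the eligible variables, only {G, M} blocks every backdoor path, so it is the unique smallest valid adjustment set.

{G, M}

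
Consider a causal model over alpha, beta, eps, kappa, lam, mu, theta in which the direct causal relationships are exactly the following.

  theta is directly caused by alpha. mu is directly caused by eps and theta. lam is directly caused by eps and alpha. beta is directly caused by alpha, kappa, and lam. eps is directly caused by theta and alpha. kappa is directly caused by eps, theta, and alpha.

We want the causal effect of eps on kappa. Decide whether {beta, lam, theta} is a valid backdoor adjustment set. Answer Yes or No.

No

Backdoor paths from eps to kappa (paths whose first edge points into eps):
  P1: eps <- alpha -> theta -> kappa
  P2: eps <- alpha -> lam -> beta <- kappa
  P3: eps <- alpha -> kappa
  P4: eps <- alpha -> beta <- kappa
  P5: eps <- theta <- alpha -> lam -> beta <- kappa
  P6: eps <- theta <- alpha -> kappa
  P7: eps <- theta <- alpha -> beta <- kappa
  P8: eps <- theta -> kappa
Condition 1 (no descendant of eps in the set): FAILS — beta and lam are descendants of eps.
Condition 2 (every backdoor path blocked by {beta, lam, theta}):
  P1: blocked at chain node theta ∈ conditioning set.
  P2: blocked at chain node lam ∈ conditioning set.
  P3: open — no interior node is in the conditioning set.
  P4: open — collider(s) beta are conditioned on (or have a conditioned descendant) and no non-collider on the path is in the set.
  P5: blocked at chain node theta ∈ conditioning set.
  P6: blocked at chain node theta ∈ conditioning set.
  P7: blocked at chain node theta ∈ conditioning set.
  P8: blocked at fork node theta ∈ conditioning set.
{beta, lam, theta} does not satisfy the backdoor criterion.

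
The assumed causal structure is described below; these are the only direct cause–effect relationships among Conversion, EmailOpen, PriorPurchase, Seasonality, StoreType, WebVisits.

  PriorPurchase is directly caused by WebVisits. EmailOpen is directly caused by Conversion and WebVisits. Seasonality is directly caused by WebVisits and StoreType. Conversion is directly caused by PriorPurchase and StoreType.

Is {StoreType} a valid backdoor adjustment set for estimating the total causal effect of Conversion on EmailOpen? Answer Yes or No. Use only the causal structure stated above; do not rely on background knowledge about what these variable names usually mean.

No

Backdoor paths from Conversion to EmailOpen (paths whose first edge points into Conversion):
  P1: Conversion <- StoreType -> Seasonality <- WebVisits -> EmailOpen
  P2: Conversion <- PriorPurchase <- WebVisits -> EmailOpen
Condition 1 (no descendant of Conversion in the set): holds — descendants of Conversion are {EmailOpen}; none are in {StoreType}.
Condition 2 (every backdoor path blocked by {StoreType}):
  P1: blocked at fork node StoreType ∈ conditioning set.
  P2: open — no interior node is in the conditioning set.
{StoreType} does not satisfy the backdoor criterion.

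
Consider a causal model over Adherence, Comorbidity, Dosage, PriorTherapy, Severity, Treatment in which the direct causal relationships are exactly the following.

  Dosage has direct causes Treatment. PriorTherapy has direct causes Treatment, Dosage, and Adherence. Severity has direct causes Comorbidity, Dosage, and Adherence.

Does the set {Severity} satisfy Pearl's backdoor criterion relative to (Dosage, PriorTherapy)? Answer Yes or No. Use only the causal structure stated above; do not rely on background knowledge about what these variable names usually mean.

Backdoor paths from Dosage to PriorTherapy (paths whose first edge points into Dosage):
  P1: Dosage <- Treatment -> PriorTherapy
Condition 1 (no descendant of Dosage in the set): FAILS — Severity is a descendant of Dosage.
Condition 2 (every backdoor path blocked by {Severity}):
  P1: open — no interior node is in the conditioning set.
{Severity} does not satisfy the backdoor criterion.

No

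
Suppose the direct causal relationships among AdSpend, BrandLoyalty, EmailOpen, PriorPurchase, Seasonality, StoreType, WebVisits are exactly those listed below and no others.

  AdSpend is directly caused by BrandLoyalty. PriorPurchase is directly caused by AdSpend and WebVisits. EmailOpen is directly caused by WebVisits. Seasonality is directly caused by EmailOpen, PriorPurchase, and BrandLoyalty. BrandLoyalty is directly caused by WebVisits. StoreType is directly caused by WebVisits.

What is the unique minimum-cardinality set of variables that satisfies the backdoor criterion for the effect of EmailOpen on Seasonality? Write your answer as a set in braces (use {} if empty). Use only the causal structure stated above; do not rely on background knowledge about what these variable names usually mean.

Variables eligible for adjustment (non-descendants of EmailOpen, excluding EmailOpen and Seasonality): {AdSpend, BrandLoyalty, PriorPurchase, StoreType, WebVisits}.
Backdoor paths from EmailOpen to Seasonality:
  P1: EmailOpen <- WebVisits -> BrandLoyalty -> AdSpend -> PriorPurchase -> Seasonality
  P2: EmailOpen <- WebVisits -> BrandLoyalty -> Seasonality
  P3: EmailOpen <- WebVisits -> PriorPurchase <- AdSpend <- BrandLoyalty -> Seasonality
  P4: EmailOpen <- WebVisits -> PriorPurchase -> Seasonality
The empty set is not sufficient: P1 (EmailOpen <- WebVisits -> BrandLoyalty -> AdSpend -> PriorPurchase -> Seasonality) has no collider blocking it and no conditioned non-collider, so it is open.
Try {WebVisits}:
  P1: blocked at fork node WebVisits ∈ conditioning set.
  P2: blocked at fork node WebVisits ∈ conditioning set.
  P3: blocked at fork node WebVisits ∈ conditioning set.
  P4: blocked at fork node WebVisits ∈ conditioning set.
{WebVisits} contains no descendant of EmailOpen and blocks every backdoor path.
No other singleton works — e.g. {BrandLoyalty} leaves P4 open — so {WebVisits} is the unique smallest valid adjustment set.

{WebVisits}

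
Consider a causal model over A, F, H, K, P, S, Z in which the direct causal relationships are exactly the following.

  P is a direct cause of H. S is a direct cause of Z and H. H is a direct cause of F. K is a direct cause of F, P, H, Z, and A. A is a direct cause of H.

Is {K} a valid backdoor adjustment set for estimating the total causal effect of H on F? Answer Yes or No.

Backdoor paths from H to F (paths whose first edge points into H):
  P1: H <- K -> F
  P2: H <- S -> Z <- K -> F
  P3: H <- A <- K -> F
  P4: H <- P <- K -> F
Condition 1 (no descendant of H in the set): holds — descendants of H are {F}; none are in {K}.
Condition 2 (every backdoor path blocked by {K}):
  P1: blocked at fork node K ∈ conditioning set.
  P2: blocked at collider Z (neither it nor any descendant is in the conditioning set).
  P3: blocked at fork node K ∈ conditioning set.
  P4: blocked at fork node K ∈ conditioning set.
{K} satisfies the backdoor criterion.

Yes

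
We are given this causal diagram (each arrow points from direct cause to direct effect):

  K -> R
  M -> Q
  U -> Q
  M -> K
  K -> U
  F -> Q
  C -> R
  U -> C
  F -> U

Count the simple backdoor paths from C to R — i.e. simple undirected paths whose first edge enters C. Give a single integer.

A backdoor path from C to R is any simple undirected path whose first edge points into C (i.e. leaves C via a parent).
Parents of C: {U}.
Enumerating:
  P1: C <- U <- F -> Q <- M -> K -> R
  P2: C <- U <- K -> R
  P3: C <- U -> Q <- M -> K -> R
That exhausts the simple backdoor paths. Count: 3.

3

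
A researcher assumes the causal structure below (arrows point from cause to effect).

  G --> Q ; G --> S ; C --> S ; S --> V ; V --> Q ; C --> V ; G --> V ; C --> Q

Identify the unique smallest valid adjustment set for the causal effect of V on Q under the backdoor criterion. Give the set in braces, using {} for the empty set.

{C, G}

Variables eligible for adjustment (non-descendants of V, excluding V and Q): {C, G, S}.
Backdoor paths from V to Q:
  P1: V <- C -> S <- G -> Q
  P2: V <- C -> Q
  P3: V <- G -> S <- C -> Q
  P4: V <- G -> Q
  P5: V <- S <- C -> Q
  P6: V <- S <- G -> Q
The empty set is not sufficient: P2 (V <- C -> Q) has no collider blocking it and no conditioned non-collider, so it is open.
Try {C, G}:
  P1: blocked at fork node C ∈ conditioning set.
  P2: blocked at fork node C ∈ conditioning set.
  P3: blocked at fork node G ∈ conditioning set.
  P4: blocked at fork node G ∈ conditioning set.
  P5: blocked at fork node C ∈ conditioning set.
  P6: blocked at fork node G ∈ conditioning set.
{C, G} contains no descendant of V and blocks every backdoor path.
Every element of {C, G} is needed (dropping C leaves P2 open; dropping G leaves P4 open), so no proper subset is valid.
Among all size-2 subsets of the eligible variables, only {C, G} blocks every backdoor path, so it is the unique smallest valid adjustment set.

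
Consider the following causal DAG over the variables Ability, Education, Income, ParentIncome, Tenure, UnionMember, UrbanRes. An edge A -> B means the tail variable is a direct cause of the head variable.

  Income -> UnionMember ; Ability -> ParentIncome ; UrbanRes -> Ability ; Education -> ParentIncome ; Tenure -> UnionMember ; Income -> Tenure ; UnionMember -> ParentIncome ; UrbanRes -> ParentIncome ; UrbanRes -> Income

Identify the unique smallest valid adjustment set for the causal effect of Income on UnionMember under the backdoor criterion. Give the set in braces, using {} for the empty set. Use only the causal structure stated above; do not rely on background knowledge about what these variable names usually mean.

Variables eligible for adjustment (non-descendants of Income, excluding Income and UnionMember): {Ability, Education, UrbanRes}.
Backdoor paths from Income to UnionMember:
  P1: Income <- UrbanRes -> Ability -> ParentIncome <- UnionMember
  P2: Income <- UrbanRes -> ParentIncome <- UnionMember
Each backdoor path contains an unconditioned collider, so every path is already blocked with the empty conditioning set:
  P1: blocked at collider ParentIncome (neither it nor any descendant is in the conditioning set).
  P2: blocked at collider ParentIncome (neither it nor any descendant is in the conditioning set).
The empty set is therefore the unique smallest valid set.

{}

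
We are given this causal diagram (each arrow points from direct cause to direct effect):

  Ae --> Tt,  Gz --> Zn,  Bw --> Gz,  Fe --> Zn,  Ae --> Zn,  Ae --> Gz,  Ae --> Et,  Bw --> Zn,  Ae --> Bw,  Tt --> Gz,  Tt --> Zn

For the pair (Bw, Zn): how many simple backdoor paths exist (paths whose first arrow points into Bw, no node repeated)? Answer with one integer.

5

A backdoor path from Bw to Zn is any simple undirected path whose first edge points into Bw (i.e. leaves Bw via a parent).
Parents of Bw: {Ae}.
Enumerating:
  P1: Bw <- Ae -> Tt -> Gz -> Zn
  P2: Bw <- Ae -> Tt -> Zn
  P3: Bw <- Ae -> Gz <- Tt -> Zn
  P4: Bw <- Ae -> Gz -> Zn
  P5: Bw <- Ae -> Zn
That exhausts the simple backdoor paths. Count: 5.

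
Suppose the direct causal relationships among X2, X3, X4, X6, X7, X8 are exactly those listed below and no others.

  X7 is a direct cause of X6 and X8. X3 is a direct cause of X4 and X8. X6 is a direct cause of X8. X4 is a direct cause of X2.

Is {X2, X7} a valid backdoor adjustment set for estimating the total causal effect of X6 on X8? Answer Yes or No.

Yes

Backdoor paths from X6 to X8 (paths whose first edge points into X6):
  P1: X6 <- X7 -> X8
Condition 1 (no descendant of X6 in the set): holds — descendants of X6 are {X8}; none are in {X2, X7}.
Condition 2 (every backdoor path blocked by {X2, X7}):
  P1: blocked at fork node X7 ∈ conditioning set.
{X2, X7} satisfies the backdoor criterion.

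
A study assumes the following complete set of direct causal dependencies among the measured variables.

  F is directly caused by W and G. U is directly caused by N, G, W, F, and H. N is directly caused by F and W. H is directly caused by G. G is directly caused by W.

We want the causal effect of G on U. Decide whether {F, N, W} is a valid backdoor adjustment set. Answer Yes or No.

No

Backdoor paths from G to U (paths whose first edge points into G):
  P1: G <- W -> F -> N -> U
  P2: G <- W -> F -> U
  P3: G <- W -> N <- F -> U
  P4: G <- W -> N -> U
  P5: G <- W -> U
Condition 1 (no descendant of G in the set): FAILS — F and N are descendants of G.
Condition 2 (every backdoor path blocked by {F, N, W}):
  P1: blocked at fork node W ∈ conditioning set.
  P2: blocked at fork node W ∈ conditioning set.
  P3: blocked at fork node W ∈ conditioning set.
  P4: blocked at fork node W ∈ conditioning set.
  P5: blocked at fork node W ∈ conditioning set.
{F, N, W} does not satisfy the backdoor criterion.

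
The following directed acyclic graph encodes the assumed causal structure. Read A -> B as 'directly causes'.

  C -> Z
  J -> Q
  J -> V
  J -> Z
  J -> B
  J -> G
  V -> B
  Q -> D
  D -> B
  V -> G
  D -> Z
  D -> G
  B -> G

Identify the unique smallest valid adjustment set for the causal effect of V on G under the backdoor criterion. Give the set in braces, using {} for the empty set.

Variables eligible for adjustment (non-descendants of V, excluding V and G): {C, D, J, Q, Z}.
Backdoor paths from V to G:
  P1: V <- J -> Q -> D -> B -> G
  P2: V <- J -> Q -> D -> G
  P3: V <- J -> B <- D -> G
  P4: V <- J -> B -> G
  P5: V <- J -> G
  P6: V <- J -> Z <- D -> B -> G
  P7: V <- J -> Z <- D -> G
The empty set is not sufficient: P1 (V <- J -> Q -> D -> B -> G) has no collider blocking it and no conditioned non-collider, so it is open.
Try {J}:
  P1: blocked at fork node J ∈ conditioning set.
  P2: blocked at fork node J ∈ conditioning set.
  P3: blocked at fork node J ∈ conditioning set.
  P4: blocked at fork node J ∈ conditioning set.
  P5: blocked at fork node J ∈ conditioning set.
  P6: blocked at fork node J ∈ conditioning set.
  P7: blocked at fork node J ∈ conditioning set.
{J} contains no descendant of V and blocks every backdoor path.
No other singleton works — e.g. {C} leaves P1 open — so {J} is the unique smallest valid adjustment set.

{J}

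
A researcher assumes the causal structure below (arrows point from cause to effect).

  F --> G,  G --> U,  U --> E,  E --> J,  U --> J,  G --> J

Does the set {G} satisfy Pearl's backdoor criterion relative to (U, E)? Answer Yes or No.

Backdoor paths from U to E (paths whose first edge points into U):
  P1: U <- G -> J <- E
Condition 1 (no descendant of U in the set): holds — descendants of U are {E, J}; none are in {G}.
Condition 2 (every backdoor path blocked by {G}):
  P1: blocked at fork node G ∈ conditioning set.
{G} satisfies the backdoor criterion.

Yes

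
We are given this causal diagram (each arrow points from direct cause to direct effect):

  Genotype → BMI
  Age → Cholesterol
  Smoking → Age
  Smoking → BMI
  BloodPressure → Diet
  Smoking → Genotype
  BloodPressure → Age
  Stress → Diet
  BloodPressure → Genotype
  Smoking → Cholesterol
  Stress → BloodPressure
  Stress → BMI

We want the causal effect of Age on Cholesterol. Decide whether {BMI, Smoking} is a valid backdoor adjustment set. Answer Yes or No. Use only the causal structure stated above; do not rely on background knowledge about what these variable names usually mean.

Backdoor paths from Age to Cholesterol (paths whose first edge points into Age):
  P1: Age <- BloodPressure <- Stress -> BMI <- Smoking -> Cholesterol
  P2: Age <- BloodPressure <- Stress -> BMI <- Genotype <- Smoking -> Cholesterol
  P3: Age <- BloodPressure -> Diet <- Stress -> BMI <- Smoking -> Cholesterol
  P4: Age <- BloodPressure -> Diet <- Stress -> BMI <- Genotype <- Smoking -> Cholesterol
  P5: Age <- BloodPressure -> Genotype <- Smoking -> Cholesterol
  P6: Age <- BloodPressure -> Genotype -> BMI <- Smoking -> Cholesterol
  P7: Age <- Smoking -> Cholesterol
Condition 1 (no descendant of Age in the set): holds — descendants of Age are {Cholesterol}; none are in {BMI, Smoking}.
Condition 2 (every backdoor path blocked by {BMI, Smoking}):
  P1: blocked at fork node Smoking ∈ conditioning set.
  P2: blocked at fork node Smoking ∈ conditioning set.
  P3: blocked at collider Diet (neither it nor any descendant is in the conditioning set).
  P4: blocked at collider Diet (neither it nor any descendant is in the conditioning set).
  P5: blocked at fork node Smoking ∈ conditioning set.
  P6: blocked at fork node Smoking ∈ conditioning set.
  P7: blocked at fork node Smoking ∈ conditioning set.
{BMI, Smoking} satisfies the backdoor criterion.

Yes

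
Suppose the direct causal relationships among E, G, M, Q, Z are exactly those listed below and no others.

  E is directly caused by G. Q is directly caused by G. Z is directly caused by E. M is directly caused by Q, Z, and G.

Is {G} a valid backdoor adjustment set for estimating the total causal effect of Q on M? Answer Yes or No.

Yes

Backdoor paths from Q to M (paths whose first edge points into Q):
  P1: Q <- G -> E -> Z -> M
  P2: Q <- G -> M
Condition 1 (no descendant of Q in the set): holds — descendants of Q are {M}; none are in {G}.
Condition 2 (every backdoor path blocked by {G}):
  P1: blocked at fork node G ∈ conditioning set.
  P2: blocked at fork node G ∈ conditioning set.
{G} satisfies the backdoor criterion.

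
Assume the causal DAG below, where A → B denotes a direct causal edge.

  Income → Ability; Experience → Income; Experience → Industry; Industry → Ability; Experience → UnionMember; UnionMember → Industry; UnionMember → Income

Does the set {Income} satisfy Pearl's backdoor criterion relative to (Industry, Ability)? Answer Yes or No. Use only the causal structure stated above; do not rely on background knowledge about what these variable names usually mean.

Backdoor paths from Industry to Ability (paths whose first edge points into Industry):
  P1: Industry <- Experience -> UnionMember -> Income -> Ability
  P2: Industry <- Experience -> Income -> Ability
  P3: Industry <- UnionMember <- Experience -> Income -> Ability
  P4: Industry <- UnionMember -> Income -> Ability
Condition 1 (no descendant of Industry in the set): holds — descendants of Industry are {Ability}; none are in {Income}.
Condition 2 (every backdoor path blocked by {Income}):
  P1: blocked at chain node Income ∈ conditioning set.
  P2: blocked at chain node Income ∈ conditioning set.
  P3: blocked at chain node Income ∈ conditioning set.
  P4: blocked at chain node Income ∈ conditioning set.
{Income} satisfies the backdoor criterion.

Yes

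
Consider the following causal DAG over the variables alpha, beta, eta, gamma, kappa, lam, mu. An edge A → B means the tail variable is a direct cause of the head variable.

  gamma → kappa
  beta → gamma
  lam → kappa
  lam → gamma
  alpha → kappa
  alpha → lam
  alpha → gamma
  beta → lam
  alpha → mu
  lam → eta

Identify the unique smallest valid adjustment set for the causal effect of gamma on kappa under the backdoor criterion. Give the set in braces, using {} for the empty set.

{alpha, lam}

Variables eligible for adjustment (non-descendants of gamma, excluding gamma and kappa): {alpha, beta, eta, lam, mu}.
Backdoor paths from gamma to kappa:
  P1: gamma <- alpha -> lam -> kappa
  P2: gamma <- alpha -> kappa
  P3: gamma <- beta -> lam <- alpha -> kappa
  P4: gamma <- beta -> lam -> kappa
  P5: gamma <- lam <- alpha -> kappa
  P6: gamma <- lam -> kappa
The empty set is not sufficient: P1 (gamma <- alpha -> lam -> kappa) has no collider blocking it and no conditioned non-collider, so it is open.
Try {alpha, lam}:
  P1: blocked at fork node alpha ∈ conditioning set.
  P2: blocked at fork node alpha ∈ conditioning set.
  P3: blocked at fork node alpha ∈ conditioning set.
  P4: blocked at chain node lam ∈ conditioning set.
  P5: blocked at chain node lam ∈ conditioning set.
  P6: blocked at fork node lam ∈ conditioning set.
{alpha, lam} contains no descendant of gamma and blocks every backdoor path.
Every element of {alpha, lam} is needed (dropping alpha leaves P2 open; dropping lam leaves P4 open), so no proper subset is valid.
Among all size-2 subsets of the eligible variables, only {alpha, lam} blocks every backdoor path, so it is the unique smallest valid adjustment set.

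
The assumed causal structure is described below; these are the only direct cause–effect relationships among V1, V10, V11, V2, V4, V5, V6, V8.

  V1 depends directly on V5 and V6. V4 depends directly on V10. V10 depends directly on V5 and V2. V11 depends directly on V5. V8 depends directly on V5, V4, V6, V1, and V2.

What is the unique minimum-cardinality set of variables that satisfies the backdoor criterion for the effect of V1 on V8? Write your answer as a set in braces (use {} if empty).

Variables eligible for adjustment (non-descendants of V1, excluding V1 and V8): {V10, V11, V2, V4, V5, V6}.
Backdoor paths from V1 to V8:
  P1: V1 <- V6 -> V8
  P2: V1 <- V5 -> V10 <- V2 -> V8
  P3: V1 <- V5 -> V10 -> V4 -> V8
  P4: V1 <- V5 -> V8
The empty set is not sufficient: P1 (V1 <- V6 -> V8) has no collider blocking it and no conditioned non-collider, so it is open.
Try {V5, V6}:
  P1: blocked at fork node V6 ∈ conditioning set.
  P2: blocked at fork node V5 ∈ conditioning set.
  P3: blocked at fork node V5 ∈ conditioning set.
  P4: blocked at fork node V5 ∈ conditioning set.
{V5, V6} contains no descendant of V1 and blocks every backdoor path.
Every element of {V5, V6} is needed (dropping V5 leaves P3 open; dropping V6 leaves P1 open), so no proper subset is valid.
Among all size-2 subsets of the eligible variables, only {V5, V6} blocks every backdoor path, so it is the unique smallest valid adjustment set.

{V5, V6}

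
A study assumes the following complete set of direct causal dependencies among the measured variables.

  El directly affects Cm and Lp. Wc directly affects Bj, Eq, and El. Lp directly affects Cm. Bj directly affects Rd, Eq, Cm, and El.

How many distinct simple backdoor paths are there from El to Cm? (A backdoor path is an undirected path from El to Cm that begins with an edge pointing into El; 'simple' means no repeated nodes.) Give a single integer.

A backdoor path from El to Cm is any simple undirected path whose first edge points into El (i.e. leaves El via a parent).
Parents of El: {Bj, Wc}.
Enumerating:
  P1: El <- Wc -> Bj -> Cm
  P2: El <- Wc -> Eq <- Bj -> Cm
  P3: El <- Bj -> Cm
That exhausts the simple backdoor paths. Count: 3.

3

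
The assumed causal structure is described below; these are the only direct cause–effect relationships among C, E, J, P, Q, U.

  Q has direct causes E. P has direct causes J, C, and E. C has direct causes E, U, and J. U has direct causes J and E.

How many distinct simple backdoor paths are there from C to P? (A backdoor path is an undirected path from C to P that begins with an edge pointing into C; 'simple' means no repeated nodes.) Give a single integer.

A backdoor path from C to P is any simple undirected path whose first edge points into C (i.e. leaves C via a parent).
Parents of C: {E, J, U}.
Enumerating:
  P1: C <- E -> U <- J -> P
  P2: C <- E -> P
  P3: C <- J -> U <- E -> P
  P4: C <- J -> P
  P5: C <- U <- E -> P
  P6: C <- U <- J -> P
That exhausts the simple backdoor paths. Count: 6.

6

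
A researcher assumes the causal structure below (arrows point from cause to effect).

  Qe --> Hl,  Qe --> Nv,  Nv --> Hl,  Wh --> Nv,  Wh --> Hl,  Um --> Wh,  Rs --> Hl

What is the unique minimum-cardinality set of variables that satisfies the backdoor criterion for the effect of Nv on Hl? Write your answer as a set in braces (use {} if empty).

{Qe, Wh}

Variables eligible for adjustment (non-descendants of Nv, excluding Nv and Hl): {Qe, Rs, Um, Wh}.
Backdoor paths from Nv to Hl:
  P1: Nv <- Wh -> Hl
  P2: Nv <- Qe -> Hl
The empty set is not sufficient: P1 (Nv <- Wh -> Hl) has no collider blocking it and no conditioned non-collider, so it is open.
Try {Qe, Wh}:
  P1: blocked at fork node Wh ∈ conditioning set.
  P2: blocked at fork node Qe ∈ conditioning set.
{Qe, Wh} contains no descendant of Nv and blocks every backdoor path.
Every element of {Qe, Wh} is needed (dropping Qe leaves P2 open; dropping Wh leaves P1 open), so no proper subset is valid.
Among all size-2 subsets of the eligible variables, only {Qe, Wh} blocks every backdoor path, so it is the unique smallest valid adjustment set.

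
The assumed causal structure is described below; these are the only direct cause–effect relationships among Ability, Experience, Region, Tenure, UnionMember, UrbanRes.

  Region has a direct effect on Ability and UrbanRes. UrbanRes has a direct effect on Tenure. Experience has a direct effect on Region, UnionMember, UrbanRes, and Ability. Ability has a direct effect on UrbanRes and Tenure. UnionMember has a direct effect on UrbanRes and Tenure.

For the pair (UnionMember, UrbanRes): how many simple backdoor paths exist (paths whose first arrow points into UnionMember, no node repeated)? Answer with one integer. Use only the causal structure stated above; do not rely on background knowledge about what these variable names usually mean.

7

A backdoor path from UnionMember to UrbanRes is any simple undirected path whose first edge points into UnionMember (i.e. leaves UnionMember via a parent).
Parents of UnionMember: {Experience}.
Enumerating:
  P1: UnionMember <- Experience -> Region -> Ability -> UrbanRes
  P2: UnionMember <- Experience -> Region -> Ability -> Tenure <- UrbanRes
  P3: UnionMember <- Experience -> Region -> UrbanRes
  P4: UnionMember <- Experience -> Ability <- Region -> UrbanRes
  P5: UnionMember <- Experience -> Ability -> UrbanRes
  P6: UnionMember <- Experience -> Ability -> Tenure <- UrbanRes
  P7: UnionMember <- Experience -> UrbanRes
That exhausts the simple backdoor paths. Count: 7.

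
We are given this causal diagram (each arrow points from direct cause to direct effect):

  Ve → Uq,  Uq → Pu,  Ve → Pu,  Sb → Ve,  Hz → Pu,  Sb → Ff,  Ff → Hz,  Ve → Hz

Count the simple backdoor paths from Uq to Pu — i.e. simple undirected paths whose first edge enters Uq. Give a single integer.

3

A backdoor path from Uq to Pu is any simple undirected path whose first edge points into Uq (i.e. leaves Uq via a parent).
Parents of Uq: {Ve}.
Enumerating:
  P1: Uq <- Ve <- Sb -> Ff -> Hz -> Pu
  P2: Uq <- Ve -> Hz -> Pu
  P3: Uq <- Ve -> Pu
That exhausts the simple backdoor paths. Count: 3.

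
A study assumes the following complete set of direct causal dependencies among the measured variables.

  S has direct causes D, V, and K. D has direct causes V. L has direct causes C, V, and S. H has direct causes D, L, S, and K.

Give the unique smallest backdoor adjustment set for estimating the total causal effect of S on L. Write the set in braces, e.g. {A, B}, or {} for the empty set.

Variables eligible for adjustment (non-descendants of S, excluding S and L): {C, D, K, V}.
Backdoor paths from S to L:
  P1: S <- V -> D -> H <- L
  P2: S <- V -> L
  P3: S <- K -> H <- D <- V -> L
  P4: S <- K -> H <- L
  P5: S <- D <- V -> L
  P6: S <- D -> H <- L
The empty set is not sufficient: P2 (S <- V -> L) has no collider blocking it and no conditioned non-collider, so it is open.
Try {V}:
  P1: blocked at fork node V ∈ conditioning set.
  P2: blocked at fork node V ∈ conditioning set.
  P3: blocked at collider H (neither it nor any descendant is in the conditioning set).
  P4: blocked at collider H (neither it nor any descendant is in the conditioning set).
  P5: blocked at fork node V ∈ conditioning set.
  P6: blocked at collider H (neither it nor any descendant is in the conditioning set).
{V} contains no descendant of S and blocks every backdoor path.
No other singleton works — e.g. {K} leaves P2 open — so {V} is the unique smallest valid adjustment set.

{V}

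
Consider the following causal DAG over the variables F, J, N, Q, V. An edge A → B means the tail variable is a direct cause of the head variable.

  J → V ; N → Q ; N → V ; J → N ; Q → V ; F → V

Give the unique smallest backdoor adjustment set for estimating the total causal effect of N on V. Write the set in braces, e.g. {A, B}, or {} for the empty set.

{J}

Variables eligible for adjustment (non-descendants of N, excluding N and V): {F, J}.
Backdoor paths from N to V:
  P1: N <- J -> V
The empty set is not sufficient: P1 (N <- J -> V) has no collider blocking it and no conditioned non-collider, so it is open.
Try {J}:
  P1: blocked at fork node J ∈ conditioning set.
{J} contains no descendant of N and blocks every backdoor path.
No other singleton works — e.g. {F} leaves P1 open — so {J} is the unique smallest valid adjustment set.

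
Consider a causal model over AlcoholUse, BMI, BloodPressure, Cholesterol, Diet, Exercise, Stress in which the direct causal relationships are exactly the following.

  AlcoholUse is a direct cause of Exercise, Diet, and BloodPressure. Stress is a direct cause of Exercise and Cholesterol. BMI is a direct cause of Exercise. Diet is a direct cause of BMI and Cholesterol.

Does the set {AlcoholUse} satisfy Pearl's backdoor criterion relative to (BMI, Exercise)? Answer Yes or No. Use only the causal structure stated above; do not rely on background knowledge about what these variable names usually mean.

Backdoor paths from BMI to Exercise (paths whose first edge points into BMI):
  P1: BMI <- Diet <- AlcoholUse -> Exercise
  P2: BMI <- Diet -> Cholesterol <- Stress -> Exercise
Condition 1 (no descendant of BMI in the set): holds — descendants of BMI are {Exercise}; none are in {AlcoholUse}.
Condition 2 (every backdoor path blocked by {AlcoholUse}):
  P1: blocked at fork node AlcoholUse ∈ conditioning set.
  P2: blocked at collider Cholesterol (neither it nor any descendant is in the conditioning set).
{AlcoholUse} satisfies the backdoor criterion.

Yes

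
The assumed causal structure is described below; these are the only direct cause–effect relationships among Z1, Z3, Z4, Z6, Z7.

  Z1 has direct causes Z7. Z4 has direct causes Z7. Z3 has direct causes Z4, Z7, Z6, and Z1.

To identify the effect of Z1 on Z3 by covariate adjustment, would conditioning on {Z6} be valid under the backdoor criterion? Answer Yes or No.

No

Backdoor paths from Z1 to Z3 (paths whose first edge points into Z1):
  P1: Z1 <- Z7 -> Z4 -> Z3
  P2: Z1 <- Z7 -> Z3
Condition 1 (no descendant of Z1 in the set): holds — descendants of Z1 are {Z3}; none are in {Z6}.
Condition 2 (every backdoor path blocked by {Z6}):
  P1: open — no interior node is in the conditioning set.
  P2: open — no interior node is in the conditioning set.
{Z6} does not satisfy the backdoor criterion.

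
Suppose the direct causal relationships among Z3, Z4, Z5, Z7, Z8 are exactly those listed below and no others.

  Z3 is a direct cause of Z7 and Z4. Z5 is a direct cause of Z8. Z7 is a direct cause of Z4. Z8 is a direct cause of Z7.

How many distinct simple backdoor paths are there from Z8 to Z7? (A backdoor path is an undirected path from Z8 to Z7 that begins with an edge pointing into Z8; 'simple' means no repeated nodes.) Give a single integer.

0

A backdoor path from Z8 to Z7 is any simple undirected path whose first edge points into Z8 (i.e. leaves Z8 via a parent).
Parents of Z8: {Z5}.
No simple path from any parent of Z8 reaches Z7 without revisiting Z8, so there are no backdoor paths.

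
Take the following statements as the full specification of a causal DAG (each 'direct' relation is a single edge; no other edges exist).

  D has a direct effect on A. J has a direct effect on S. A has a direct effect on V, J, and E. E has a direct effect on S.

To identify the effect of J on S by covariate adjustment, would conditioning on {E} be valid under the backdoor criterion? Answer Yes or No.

Backdoor paths from J to S (paths whose first edge points into J):
  P1: J <- A -> E -> S
Condition 1 (no descendant of J in the set): holds — descendants of J are {S}; none are in {E}.
Condition 2 (every backdoor path blocked by {E}):
  P1: blocked at chain node E ∈ conditioning set.
{E} satisfies the backdoor criterion.

Yes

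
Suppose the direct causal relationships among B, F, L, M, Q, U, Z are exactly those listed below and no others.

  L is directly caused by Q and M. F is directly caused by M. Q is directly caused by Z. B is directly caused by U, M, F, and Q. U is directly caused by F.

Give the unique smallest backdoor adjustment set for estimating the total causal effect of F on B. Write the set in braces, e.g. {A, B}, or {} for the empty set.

Variables eligible for adjustment (non-descendants of F, excluding F and B): {L, M, Q, Z}.
Backdoor paths from F to B:
  P1: F <- M -> B
  P2: F <- M -> L <- Q -> B
The empty set is not sufficient: P1 (F <- M -> B) has no collider blocking it and no conditioned non-collider, so it is open.
Try {M}:
  P1: blocked at fork node M ∈ conditioning set.
  P2: blocked at fork node M ∈ conditioning set.
{M} contains no descendant of F and blocks every backdoor path.
No other singleton works — e.g. {Z} leaves P1 open — so {M} is the unique smallest valid adjustment set.

{M}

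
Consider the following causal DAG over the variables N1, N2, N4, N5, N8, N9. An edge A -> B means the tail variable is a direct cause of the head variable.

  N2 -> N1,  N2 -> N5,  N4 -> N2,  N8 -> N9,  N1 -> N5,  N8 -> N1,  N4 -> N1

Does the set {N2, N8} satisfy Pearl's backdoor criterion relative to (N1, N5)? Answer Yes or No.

Backdoor paths from N1 to N5 (paths whose first edge points into N1):
  P1: N1 <- N4 -> N2 -> N5
  P2: N1 <- N2 -> N5
Condition 1 (no descendant of N1 in the set): holds — descendants of N1 are {N5}; none are in {N2, N8}.
Condition 2 (every backdoor path blocked by {N2, N8}):
  P1: blocked at chain node N2 ∈ conditioning set.
  P2: blocked at fork node N2 ∈ conditioning set.
{N2, N8} satisfies the backdoor criterion.

Yes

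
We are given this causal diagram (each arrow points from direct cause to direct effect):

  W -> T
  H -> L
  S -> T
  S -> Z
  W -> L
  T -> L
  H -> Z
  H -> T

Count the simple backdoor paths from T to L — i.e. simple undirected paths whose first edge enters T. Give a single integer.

A backdoor path from T to L is any simple undirected path whose first edge points into T (i.e. leaves T via a parent).
Parents of T: {H, S, W}.
Enumerating:
  P1: T <- S -> Z <- H -> L
  P2: T <- H -> L
  P3: T <- W -> L
That exhausts the simple backdoor paths. Count: 3.

3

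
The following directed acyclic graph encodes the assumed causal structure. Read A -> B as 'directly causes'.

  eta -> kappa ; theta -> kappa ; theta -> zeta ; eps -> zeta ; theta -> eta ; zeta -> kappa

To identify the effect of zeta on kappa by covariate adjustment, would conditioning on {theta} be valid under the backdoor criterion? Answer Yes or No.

Yes

Backdoor paths from zeta to kappa (paths whose first edge points into zeta):
  P1: zeta <- theta -> eta -> kappa
  P2: zeta <- theta -> kappa
Condition 1 (no descendant of zeta in the set): holds — descendants of zeta are {kappa}; none are in {theta}.
Condition 2 (every backdoor path blocked by {theta}):
  P1: blocked at fork node theta ∈ conditioning set.
  P2: blocked at fork node theta ∈ conditioning set.
{theta} satisfies the backdoor criterion.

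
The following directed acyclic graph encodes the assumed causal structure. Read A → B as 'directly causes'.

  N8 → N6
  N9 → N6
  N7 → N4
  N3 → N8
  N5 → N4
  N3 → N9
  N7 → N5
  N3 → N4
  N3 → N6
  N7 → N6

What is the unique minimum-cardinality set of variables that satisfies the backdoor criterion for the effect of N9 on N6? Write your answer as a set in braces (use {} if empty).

Variables eligible for adjustment (non-descendants of N9, excluding N9 and N6): {N3, N4, N5, N7, N8}.
Backdoor paths from N9 to N6:
  P1: N9 <- N3 -> N4 <- N7 -> N6
  P2: N9 <- N3 -> N4 <- N5 <- N7 -> N6
  P3: N9 <- N3 -> N8 -> N6
  P4: N9 <- N3 -> N6
The empty set is not sufficient: P3 (N9 <- N3 -> N8 -> N6) has no collider blocking it and no conditioned non-collider, so it is open.
Try {N3}:
  P1: blocked at fork node N3 ∈ conditioning set.
  P2: blocked at fork node N3 ∈ conditioning set.
  P3: blocked at fork node N3 ∈ conditioning set.
  P4: blocked at fork node N3 ∈ conditioning set.
{N3} contains no descendant of N9 and blocks every backdoor path.
No other singleton works — e.g. {N7} leaves P3 open — so {N3} is the unique smallest valid adjustment set.

{N3}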